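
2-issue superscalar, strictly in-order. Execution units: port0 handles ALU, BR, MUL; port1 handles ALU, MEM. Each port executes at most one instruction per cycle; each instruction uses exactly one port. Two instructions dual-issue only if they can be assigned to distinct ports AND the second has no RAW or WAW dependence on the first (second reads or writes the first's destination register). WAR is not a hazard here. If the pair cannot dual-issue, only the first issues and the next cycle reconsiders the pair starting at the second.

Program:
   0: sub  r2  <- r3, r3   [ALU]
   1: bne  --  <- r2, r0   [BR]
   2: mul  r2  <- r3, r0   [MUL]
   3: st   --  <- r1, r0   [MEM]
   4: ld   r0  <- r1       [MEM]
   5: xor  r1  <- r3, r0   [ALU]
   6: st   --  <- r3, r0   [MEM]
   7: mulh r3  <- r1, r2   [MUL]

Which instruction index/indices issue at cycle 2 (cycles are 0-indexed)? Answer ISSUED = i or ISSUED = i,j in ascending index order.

c0: i0 sub  RAW r2
c1: i1 bne  no-port BR/MUL
c2: i2/i3 mul+st  2-wide
c3: i4 ld  RAW r0
c4: i5/i6 xor+st  2-wide
c5: i7 mulh  tail

ISSUED = 2,3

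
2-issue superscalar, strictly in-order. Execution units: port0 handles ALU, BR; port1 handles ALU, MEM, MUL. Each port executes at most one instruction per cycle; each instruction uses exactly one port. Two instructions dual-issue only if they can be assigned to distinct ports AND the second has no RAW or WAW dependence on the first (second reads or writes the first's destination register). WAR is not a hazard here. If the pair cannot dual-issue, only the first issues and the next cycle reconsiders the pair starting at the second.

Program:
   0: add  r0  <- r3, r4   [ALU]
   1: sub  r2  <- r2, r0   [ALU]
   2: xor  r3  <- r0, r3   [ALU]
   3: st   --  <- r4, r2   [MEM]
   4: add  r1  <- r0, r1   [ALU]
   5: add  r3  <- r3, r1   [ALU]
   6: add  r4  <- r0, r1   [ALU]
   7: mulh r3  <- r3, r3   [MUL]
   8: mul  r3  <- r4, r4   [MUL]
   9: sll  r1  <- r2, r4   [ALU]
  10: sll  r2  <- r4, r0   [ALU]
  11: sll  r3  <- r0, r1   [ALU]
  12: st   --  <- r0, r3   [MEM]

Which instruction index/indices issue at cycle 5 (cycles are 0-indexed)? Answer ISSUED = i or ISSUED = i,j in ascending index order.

0. add.ALU @i0  | RAW r0
1. sub.ALU;xor.ALU @i1+i2  | 2-wide
2. st.MEM;add.ALU @i3+i4  | 2-wide
3. add.ALU;add.ALU @i5+i6  | 2-wide
4. mulh.MUL @i7  | no-port MUL/MUL
5. mul.MUL;sll.ALU @i8+i9  | 2-wide
6. sll.ALU;sll.ALU @i10+i11  | 2-wide
7. st.MEM @i12  | tail

ISSUED = 8,9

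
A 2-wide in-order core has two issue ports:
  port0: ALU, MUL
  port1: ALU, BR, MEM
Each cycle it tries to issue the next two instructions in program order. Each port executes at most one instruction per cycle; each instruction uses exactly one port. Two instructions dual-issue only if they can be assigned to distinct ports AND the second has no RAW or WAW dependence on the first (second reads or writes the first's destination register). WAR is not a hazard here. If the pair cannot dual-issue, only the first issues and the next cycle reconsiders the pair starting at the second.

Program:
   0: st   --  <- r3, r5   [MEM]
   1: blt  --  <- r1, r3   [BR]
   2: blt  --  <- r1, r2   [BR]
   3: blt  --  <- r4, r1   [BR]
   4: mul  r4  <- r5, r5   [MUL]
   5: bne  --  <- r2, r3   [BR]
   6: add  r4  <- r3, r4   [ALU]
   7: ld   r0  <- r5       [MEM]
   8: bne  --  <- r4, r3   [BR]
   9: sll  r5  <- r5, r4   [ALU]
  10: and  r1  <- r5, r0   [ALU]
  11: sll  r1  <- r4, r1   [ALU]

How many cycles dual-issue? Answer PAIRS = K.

  cy0 -> i0 (st.MEM) no-port MEM/BR
  cy1 -> i1 (blt.BR) no-port BR/BR
  cy2 -> i2 (blt.BR) no-port BR/BR
  cy3 -> i3+i4 (blt.BR;mul.MUL) dual
  cy4 -> i5+i6 (bne.BR;add.ALU) dual
  cy5 -> i7 (ld.MEM) no-port MEM/BR
  cy6 -> i8+i9 (bne.BR;sll.ALU) dual
  cy7 -> i10 (and.ALU) RAW+WAW r1
  cy8 -> i11 (sll.ALU) tail

PAIRS = 3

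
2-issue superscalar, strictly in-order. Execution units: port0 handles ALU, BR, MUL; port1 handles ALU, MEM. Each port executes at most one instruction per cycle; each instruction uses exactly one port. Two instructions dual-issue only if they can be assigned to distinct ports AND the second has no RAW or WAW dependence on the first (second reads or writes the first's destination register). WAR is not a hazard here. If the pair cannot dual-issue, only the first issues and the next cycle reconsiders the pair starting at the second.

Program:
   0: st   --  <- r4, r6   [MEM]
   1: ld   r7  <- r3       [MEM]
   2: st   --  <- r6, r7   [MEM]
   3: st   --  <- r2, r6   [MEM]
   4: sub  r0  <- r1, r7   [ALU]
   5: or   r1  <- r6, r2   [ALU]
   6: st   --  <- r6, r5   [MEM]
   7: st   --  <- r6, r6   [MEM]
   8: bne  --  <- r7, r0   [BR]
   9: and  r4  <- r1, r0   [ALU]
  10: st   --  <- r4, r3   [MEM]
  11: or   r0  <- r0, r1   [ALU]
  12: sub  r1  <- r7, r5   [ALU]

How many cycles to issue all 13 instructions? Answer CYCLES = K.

c0: i0 st  no-port MEM/MEM
c1: i1 ld  no-port MEM/MEM
c2: i2 st  no-port MEM/MEM
c3: i3,i4 st+sub  dual
c4: i5,i6 or+st  dual
c5: i7,i8 st+bne  dual
c6: i9 and  RAW r4
c7: i10,i11 st+or  dual
c8: i12 sub  tail

CYCLES = 9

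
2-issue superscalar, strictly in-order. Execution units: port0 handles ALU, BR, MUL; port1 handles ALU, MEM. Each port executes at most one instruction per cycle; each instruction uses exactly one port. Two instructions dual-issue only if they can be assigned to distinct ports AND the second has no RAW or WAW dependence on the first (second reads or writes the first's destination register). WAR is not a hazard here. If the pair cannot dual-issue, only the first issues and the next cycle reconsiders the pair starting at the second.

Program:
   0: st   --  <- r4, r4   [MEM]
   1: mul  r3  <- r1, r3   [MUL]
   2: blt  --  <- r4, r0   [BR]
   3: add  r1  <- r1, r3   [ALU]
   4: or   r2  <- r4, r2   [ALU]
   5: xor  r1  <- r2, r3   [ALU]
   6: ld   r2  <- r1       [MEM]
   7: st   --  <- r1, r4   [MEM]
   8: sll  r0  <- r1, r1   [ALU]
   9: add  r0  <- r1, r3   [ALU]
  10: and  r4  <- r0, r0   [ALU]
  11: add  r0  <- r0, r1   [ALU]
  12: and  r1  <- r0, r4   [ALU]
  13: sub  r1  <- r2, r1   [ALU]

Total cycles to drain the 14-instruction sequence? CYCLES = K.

CYCLES = 10

[0] i0&i1  st mul  -- pair
[1] i2&i3  blt add  -- pair
[2] i4  or  -- RAW r2
[3] i5  xor  -- RAW r1
[4] i6  ld  -- no-port MEM/MEM
[5] i7&i8  st sll  -- pair
[6] i9  add  -- RAW r0
[7] i10&i11  and add  -- pair
[8] i12  and  -- RAW+WAW r1
[9] i13  sub  -- tail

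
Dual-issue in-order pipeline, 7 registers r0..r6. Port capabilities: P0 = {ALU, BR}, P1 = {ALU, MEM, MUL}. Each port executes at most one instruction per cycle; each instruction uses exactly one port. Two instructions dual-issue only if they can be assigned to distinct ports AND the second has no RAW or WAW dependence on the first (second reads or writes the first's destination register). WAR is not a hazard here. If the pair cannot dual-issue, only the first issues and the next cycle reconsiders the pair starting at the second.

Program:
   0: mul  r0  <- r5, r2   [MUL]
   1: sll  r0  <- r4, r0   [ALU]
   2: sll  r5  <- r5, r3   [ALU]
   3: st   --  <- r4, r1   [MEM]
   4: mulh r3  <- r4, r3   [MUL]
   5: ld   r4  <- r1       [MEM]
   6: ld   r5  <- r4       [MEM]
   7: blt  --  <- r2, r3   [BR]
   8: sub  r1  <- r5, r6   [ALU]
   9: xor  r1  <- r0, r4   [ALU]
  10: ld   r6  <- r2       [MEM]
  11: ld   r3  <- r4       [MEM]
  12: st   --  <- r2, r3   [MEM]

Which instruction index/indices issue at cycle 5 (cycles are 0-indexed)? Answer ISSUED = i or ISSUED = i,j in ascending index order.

  cy0 -> i0 (mul) RAW+WAW r0
  cy1 -> i1/i2 (sll/sll) 2-wide
  cy2 -> i3 (st) no-port MEM/MUL
  cy3 -> i4 (mulh) no-port MUL/MEM
  cy4 -> i5 (ld) no-port MEM/MEM
  cy5 -> i6/i7 (ld/blt) 2-wide
  cy6 -> i8 (sub) WAW r1
  cy7 -> i9/i10 (xor/ld) 2-wide
  cy8 -> i11 (ld) no-port MEM/MEM
  cy9 -> i12 (st) tail

ISSUED = 6,7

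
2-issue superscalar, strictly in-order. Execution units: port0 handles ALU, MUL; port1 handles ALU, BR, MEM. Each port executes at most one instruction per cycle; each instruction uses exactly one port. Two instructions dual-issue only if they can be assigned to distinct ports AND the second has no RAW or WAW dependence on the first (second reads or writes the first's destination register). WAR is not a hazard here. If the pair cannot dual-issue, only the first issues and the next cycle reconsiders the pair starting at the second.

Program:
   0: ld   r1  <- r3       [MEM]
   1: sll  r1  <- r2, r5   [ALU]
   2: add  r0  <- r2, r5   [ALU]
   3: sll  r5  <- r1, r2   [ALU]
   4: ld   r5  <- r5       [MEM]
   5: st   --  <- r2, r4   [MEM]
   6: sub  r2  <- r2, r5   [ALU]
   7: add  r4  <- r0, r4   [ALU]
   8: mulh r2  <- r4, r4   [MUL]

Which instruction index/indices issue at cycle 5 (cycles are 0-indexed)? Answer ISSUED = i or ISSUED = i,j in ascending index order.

ISSUED = 7

  cy0 -> i0 (ld) WAW r1
  cy1 -> i1&i2 (sll add) 2-wide
  cy2 -> i3 (sll) RAW+WAW r5
  cy3 -> i4 (ld) no-port MEM/MEM
  cy4 -> i5&i6 (st sub) 2-wide
  cy5 -> i7 (add) RAW r4
  cy6 -> i8 (mulh) tail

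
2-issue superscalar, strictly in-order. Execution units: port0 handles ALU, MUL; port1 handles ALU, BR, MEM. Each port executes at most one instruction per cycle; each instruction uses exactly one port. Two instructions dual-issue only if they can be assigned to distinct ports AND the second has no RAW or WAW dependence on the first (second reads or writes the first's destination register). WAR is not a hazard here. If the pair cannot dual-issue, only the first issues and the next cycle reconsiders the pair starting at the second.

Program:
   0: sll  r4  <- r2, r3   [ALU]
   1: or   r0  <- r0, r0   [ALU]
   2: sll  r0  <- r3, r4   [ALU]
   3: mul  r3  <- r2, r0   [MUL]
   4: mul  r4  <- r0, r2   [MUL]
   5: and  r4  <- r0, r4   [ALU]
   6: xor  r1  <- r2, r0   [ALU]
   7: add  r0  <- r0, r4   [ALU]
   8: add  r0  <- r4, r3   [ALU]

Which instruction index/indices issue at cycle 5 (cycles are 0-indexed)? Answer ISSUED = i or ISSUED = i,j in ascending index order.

ISSUED = 7

t=0 i0,i1:sll;or ; dual
t=1 i2:sll ; RAW r0
t=2 i3:mul ; no-port MUL/MUL
t=3 i4:mul ; RAW+WAW r4
t=4 i5,i6:and;xor ; dual
t=5 i7:add ; WAW r0
t=6 i8:add ; tail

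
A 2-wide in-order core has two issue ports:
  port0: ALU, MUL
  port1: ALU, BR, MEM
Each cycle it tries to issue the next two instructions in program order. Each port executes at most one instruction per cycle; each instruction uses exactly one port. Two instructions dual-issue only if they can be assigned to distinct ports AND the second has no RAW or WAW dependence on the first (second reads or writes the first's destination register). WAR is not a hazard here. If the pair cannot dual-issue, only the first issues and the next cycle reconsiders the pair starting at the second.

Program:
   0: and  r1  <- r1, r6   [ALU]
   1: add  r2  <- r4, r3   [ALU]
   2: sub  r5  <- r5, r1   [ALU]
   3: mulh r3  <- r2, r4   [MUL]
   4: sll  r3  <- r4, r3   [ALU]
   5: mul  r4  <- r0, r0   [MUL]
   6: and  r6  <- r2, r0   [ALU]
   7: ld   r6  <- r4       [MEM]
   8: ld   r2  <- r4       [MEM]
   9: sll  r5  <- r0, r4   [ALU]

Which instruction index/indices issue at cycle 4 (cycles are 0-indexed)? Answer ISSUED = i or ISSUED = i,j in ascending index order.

c0: i0&i1 and/add  pair
c1: i2&i3 sub/mulh  pair
c2: i4&i5 sll/mul  pair
c3: i6 and  WAW r6
c4: i7 ld  no-port MEM/MEM
c5: i8&i9 ld/sll  pair

ISSUED = 7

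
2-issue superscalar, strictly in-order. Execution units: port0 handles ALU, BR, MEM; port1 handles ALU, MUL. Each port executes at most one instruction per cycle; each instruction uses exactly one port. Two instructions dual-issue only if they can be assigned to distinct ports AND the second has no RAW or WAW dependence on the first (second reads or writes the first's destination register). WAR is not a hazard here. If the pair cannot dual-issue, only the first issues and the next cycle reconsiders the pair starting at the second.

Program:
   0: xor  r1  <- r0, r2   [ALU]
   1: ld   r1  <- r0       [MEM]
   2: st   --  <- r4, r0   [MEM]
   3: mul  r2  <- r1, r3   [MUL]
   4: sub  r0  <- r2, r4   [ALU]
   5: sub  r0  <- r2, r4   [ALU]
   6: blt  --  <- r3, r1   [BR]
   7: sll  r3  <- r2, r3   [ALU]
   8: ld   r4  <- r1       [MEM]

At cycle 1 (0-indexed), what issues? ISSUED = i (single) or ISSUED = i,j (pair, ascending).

ISSUED = 1

0. xor @i0  | WAW r1
1. ld @i1  | no-port MEM/MEM
2. st/mul @i2&i3  | dual
3. sub @i4  | WAW r0
4. sub/blt @i5&i6  | dual
5. sll/ld @i7&i8  | dual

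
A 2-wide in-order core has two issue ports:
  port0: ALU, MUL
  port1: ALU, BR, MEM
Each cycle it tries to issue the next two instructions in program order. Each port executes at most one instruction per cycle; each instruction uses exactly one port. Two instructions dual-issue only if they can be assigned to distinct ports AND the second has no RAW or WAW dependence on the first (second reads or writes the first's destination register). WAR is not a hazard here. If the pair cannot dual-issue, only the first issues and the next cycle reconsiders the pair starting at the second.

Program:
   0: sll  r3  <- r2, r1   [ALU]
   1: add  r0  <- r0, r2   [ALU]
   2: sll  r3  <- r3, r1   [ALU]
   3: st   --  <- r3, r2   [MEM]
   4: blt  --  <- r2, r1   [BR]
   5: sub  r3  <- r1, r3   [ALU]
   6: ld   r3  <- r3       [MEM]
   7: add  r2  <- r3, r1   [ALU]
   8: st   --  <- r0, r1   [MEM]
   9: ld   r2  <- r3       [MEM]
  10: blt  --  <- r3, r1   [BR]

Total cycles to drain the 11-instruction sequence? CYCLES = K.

[0] i0&i1  sll.ALU+add.ALU  -- dual
[1] i2  sll.ALU  -- RAW r3
[2] i3  st.MEM  -- no-port MEM/BR
[3] i4&i5  blt.BR+sub.ALU  -- dual
[4] i6  ld.MEM  -- RAW r3
[5] i7&i8  add.ALU+st.MEM  -- dual
[6] i9  ld.MEM  -- no-port MEM/BR
[7] i10  blt.BR  -- tail

CYCLES = 8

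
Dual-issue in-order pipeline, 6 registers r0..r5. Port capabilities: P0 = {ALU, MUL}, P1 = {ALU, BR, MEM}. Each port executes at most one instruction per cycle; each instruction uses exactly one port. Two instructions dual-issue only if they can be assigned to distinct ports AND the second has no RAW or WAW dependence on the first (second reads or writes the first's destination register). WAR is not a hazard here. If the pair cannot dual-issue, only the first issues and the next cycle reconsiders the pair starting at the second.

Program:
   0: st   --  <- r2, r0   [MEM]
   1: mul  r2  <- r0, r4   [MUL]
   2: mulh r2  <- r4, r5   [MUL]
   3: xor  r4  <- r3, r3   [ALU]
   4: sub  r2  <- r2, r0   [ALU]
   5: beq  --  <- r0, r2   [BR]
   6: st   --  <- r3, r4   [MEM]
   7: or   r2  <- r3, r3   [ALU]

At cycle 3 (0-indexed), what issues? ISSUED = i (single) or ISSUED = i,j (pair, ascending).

ISSUED = 5

#0 head=0: st mul i0+i1 dual
#1 head=2: mulh xor i2+i3 dual
#2 head=4: sub i4 RAW r2
#3 head=5: beq i5 no-port BR/MEM
#4 head=6: st or i6+i7 dual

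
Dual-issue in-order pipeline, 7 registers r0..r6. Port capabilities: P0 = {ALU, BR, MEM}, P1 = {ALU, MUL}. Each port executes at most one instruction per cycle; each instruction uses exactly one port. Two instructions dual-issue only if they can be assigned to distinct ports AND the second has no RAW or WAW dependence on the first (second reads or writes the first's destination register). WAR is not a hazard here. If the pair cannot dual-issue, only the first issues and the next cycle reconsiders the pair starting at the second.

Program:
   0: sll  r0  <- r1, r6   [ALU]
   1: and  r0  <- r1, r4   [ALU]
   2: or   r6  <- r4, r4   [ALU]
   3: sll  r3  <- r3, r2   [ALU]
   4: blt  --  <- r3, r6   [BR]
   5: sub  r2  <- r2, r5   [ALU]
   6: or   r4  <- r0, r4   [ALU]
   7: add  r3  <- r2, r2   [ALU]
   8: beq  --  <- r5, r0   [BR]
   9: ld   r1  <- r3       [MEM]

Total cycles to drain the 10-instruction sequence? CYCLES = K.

CYCLES = 7

t=0 i0:sll.ALU ; WAW r0
t=1 i1,i2:and.ALU;or.ALU ; dual
t=2 i3:sll.ALU ; RAW r3
t=3 i4,i5:blt.BR;sub.ALU ; dual
t=4 i6,i7:or.ALU;add.ALU ; dual
t=5 i8:beq.BR ; no-port BR/MEM
t=6 i9:ld.MEM ; tail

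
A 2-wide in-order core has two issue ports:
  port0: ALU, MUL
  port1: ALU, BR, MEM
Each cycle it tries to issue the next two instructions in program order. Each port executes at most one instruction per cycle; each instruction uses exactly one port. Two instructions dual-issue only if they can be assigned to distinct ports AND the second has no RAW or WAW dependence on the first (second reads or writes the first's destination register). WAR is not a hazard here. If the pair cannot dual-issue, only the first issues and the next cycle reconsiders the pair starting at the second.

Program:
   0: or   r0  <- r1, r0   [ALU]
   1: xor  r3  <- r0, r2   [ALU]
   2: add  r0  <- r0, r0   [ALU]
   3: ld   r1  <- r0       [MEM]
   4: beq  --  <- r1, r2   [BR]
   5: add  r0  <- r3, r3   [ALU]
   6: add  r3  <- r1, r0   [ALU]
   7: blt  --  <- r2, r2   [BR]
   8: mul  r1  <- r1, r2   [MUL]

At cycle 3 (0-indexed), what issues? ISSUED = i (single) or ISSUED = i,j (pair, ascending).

ISSUED = 4,5

#0 head=0: or.ALU i0 RAW r0
#1 head=1: xor.ALU/add.ALU i1+i2 dual
#2 head=3: ld.MEM i3 no-port MEM/BR
#3 head=4: beq.BR/add.ALU i4+i5 dual
#4 head=6: add.ALU/blt.BR i6+i7 dual
#5 head=8: mul.MUL i8 tail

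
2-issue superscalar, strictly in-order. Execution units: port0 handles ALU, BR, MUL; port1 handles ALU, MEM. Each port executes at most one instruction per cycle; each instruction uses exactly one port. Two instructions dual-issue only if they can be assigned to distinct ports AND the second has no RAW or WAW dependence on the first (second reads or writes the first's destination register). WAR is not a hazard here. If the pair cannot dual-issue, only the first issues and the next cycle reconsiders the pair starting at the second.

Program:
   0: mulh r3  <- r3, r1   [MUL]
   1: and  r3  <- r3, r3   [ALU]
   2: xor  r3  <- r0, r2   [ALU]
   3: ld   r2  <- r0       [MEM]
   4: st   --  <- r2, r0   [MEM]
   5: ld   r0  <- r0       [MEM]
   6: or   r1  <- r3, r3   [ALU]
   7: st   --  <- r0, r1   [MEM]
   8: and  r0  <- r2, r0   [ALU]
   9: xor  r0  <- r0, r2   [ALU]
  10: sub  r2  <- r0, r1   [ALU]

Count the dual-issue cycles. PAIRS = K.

PAIRS = 3

c0: i0 mulh.MUL  RAW+WAW r3
c1: i1 and.ALU  WAW r3
c2: i2,i3 xor.ALU;ld.MEM  2-wide
c3: i4 st.MEM  no-port MEM/MEM
c4: i5,i6 ld.MEM;or.ALU  2-wide
c5: i7,i8 st.MEM;and.ALU  2-wide
c6: i9 xor.ALU  RAW r0
c7: i10 sub.ALU  tail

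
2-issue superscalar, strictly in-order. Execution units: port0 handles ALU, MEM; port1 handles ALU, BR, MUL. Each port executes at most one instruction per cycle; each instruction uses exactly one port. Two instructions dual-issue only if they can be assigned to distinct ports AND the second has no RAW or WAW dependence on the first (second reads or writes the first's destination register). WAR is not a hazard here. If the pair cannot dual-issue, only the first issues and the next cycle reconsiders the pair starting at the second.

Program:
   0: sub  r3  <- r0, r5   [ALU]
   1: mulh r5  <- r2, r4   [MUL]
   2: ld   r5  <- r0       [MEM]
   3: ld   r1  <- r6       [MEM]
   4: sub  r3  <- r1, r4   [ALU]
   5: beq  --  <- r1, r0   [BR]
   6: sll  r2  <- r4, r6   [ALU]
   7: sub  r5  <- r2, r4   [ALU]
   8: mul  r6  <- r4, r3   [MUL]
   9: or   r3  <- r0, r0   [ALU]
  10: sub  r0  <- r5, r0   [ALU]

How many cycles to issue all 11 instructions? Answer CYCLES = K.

c0: i0/i1 sub mulh  pair
c1: i2 ld  no-port MEM/MEM
c2: i3 ld  RAW r1
c3: i4/i5 sub beq  pair
c4: i6 sll  RAW r2
c5: i7/i8 sub mul  pair
c6: i9/i10 or sub  pair

CYCLES = 7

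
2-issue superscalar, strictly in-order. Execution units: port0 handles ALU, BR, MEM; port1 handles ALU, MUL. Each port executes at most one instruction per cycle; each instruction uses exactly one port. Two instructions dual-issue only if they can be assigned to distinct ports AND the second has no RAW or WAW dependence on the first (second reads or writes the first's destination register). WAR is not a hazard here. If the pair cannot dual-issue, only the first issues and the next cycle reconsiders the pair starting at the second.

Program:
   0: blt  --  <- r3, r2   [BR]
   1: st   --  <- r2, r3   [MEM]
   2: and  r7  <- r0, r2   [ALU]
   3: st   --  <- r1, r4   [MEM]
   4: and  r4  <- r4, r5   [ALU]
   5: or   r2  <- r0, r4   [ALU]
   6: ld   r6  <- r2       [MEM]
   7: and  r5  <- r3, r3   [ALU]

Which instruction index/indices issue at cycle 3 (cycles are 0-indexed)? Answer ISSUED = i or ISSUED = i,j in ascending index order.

ISSUED = 5

t=0 i0:blt.BR ; no-port BR/MEM
t=1 i1/i2:st.MEM+and.ALU ; 2-wide
t=2 i3/i4:st.MEM+and.ALU ; 2-wide
t=3 i5:or.ALU ; RAW r2
t=4 i6/i7:ld.MEM+and.ALU ; 2-wide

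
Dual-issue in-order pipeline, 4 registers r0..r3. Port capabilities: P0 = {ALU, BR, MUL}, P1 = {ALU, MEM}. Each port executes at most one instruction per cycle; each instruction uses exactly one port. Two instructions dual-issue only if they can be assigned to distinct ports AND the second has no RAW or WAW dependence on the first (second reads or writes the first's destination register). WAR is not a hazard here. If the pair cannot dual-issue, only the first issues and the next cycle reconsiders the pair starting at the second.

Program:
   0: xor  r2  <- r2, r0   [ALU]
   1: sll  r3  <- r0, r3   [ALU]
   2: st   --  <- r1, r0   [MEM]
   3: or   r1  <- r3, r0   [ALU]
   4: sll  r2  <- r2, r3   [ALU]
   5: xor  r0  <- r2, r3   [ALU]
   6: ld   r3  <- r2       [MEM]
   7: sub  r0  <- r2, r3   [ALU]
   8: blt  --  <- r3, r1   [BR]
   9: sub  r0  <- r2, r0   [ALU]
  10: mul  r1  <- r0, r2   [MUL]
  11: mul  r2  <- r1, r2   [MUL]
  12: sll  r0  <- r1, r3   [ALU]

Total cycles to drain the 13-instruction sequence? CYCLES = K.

t=0 i0&i1:xor.ALU sll.ALU ; dual
t=1 i2&i3:st.MEM or.ALU ; dual
t=2 i4:sll.ALU ; RAW r2
t=3 i5&i6:xor.ALU ld.MEM ; dual
t=4 i7&i8:sub.ALU blt.BR ; dual
t=5 i9:sub.ALU ; RAW r0
t=6 i10:mul.MUL ; no-port MUL/MUL
t=7 i11&i12:mul.MUL sll.ALU ; dual

CYCLES = 8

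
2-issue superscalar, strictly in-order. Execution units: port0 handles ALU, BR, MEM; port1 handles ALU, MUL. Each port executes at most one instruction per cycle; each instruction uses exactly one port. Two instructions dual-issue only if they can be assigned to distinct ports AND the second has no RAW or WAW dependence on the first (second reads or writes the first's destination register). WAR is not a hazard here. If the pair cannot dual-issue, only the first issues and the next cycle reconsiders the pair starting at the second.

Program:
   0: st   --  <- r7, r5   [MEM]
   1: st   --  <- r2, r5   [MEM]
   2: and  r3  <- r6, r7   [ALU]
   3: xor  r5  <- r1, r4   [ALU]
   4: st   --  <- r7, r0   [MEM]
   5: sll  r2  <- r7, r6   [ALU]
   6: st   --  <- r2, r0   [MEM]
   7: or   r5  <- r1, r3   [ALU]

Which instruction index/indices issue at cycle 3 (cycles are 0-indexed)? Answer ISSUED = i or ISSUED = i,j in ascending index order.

ISSUED = 5

[0] i0  st.MEM  -- no-port MEM/MEM
[1] i1/i2  st.MEM and.ALU  -- pair
[2] i3/i4  xor.ALU st.MEM  -- pair
[3] i5  sll.ALU  -- RAW r2
[4] i6/i7  st.MEM or.ALU  -- pair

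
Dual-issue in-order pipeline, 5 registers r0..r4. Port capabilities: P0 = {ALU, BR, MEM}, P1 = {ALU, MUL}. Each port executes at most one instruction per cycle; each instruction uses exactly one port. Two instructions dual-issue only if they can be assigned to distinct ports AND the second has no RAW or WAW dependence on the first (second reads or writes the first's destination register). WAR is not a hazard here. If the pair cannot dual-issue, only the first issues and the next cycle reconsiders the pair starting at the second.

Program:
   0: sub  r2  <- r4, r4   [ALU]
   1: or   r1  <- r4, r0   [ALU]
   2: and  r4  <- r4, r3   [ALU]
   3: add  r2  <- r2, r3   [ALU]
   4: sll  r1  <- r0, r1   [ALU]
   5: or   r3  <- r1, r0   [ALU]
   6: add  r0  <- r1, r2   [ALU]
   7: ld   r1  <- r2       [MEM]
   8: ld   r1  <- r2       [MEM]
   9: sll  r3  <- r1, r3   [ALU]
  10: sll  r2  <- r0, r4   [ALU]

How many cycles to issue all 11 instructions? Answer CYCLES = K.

  cy0 -> i0/i1 (sub;or) 2-wide
  cy1 -> i2/i3 (and;add) 2-wide
  cy2 -> i4 (sll) RAW r1
  cy3 -> i5/i6 (or;add) 2-wide
  cy4 -> i7 (ld) no-port MEM/MEM
  cy5 -> i8 (ld) RAW r1
  cy6 -> i9/i10 (sll;sll) 2-wide

CYCLES = 7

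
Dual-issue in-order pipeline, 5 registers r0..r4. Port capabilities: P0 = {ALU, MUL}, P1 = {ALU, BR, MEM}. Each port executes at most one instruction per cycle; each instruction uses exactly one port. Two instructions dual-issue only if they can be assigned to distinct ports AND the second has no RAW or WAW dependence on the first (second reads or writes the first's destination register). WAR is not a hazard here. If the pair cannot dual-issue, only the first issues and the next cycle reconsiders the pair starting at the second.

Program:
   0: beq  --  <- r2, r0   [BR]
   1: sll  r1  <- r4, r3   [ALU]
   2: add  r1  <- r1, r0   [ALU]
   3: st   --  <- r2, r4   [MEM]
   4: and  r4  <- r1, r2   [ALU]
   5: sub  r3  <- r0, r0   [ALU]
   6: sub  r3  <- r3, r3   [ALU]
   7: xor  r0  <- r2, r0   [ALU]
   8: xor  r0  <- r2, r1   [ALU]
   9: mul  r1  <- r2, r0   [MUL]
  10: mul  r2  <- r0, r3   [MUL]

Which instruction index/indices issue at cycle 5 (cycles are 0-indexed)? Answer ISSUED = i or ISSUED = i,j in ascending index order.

0. beq.BR sll.ALU @i0/i1  | dual
1. add.ALU st.MEM @i2/i3  | dual
2. and.ALU sub.ALU @i4/i5  | dual
3. sub.ALU xor.ALU @i6/i7  | dual
4. xor.ALU @i8  | RAW r0
5. mul.MUL @i9  | no-port MUL/MUL
6. mul.MUL @i10  | tail

ISSUED = 9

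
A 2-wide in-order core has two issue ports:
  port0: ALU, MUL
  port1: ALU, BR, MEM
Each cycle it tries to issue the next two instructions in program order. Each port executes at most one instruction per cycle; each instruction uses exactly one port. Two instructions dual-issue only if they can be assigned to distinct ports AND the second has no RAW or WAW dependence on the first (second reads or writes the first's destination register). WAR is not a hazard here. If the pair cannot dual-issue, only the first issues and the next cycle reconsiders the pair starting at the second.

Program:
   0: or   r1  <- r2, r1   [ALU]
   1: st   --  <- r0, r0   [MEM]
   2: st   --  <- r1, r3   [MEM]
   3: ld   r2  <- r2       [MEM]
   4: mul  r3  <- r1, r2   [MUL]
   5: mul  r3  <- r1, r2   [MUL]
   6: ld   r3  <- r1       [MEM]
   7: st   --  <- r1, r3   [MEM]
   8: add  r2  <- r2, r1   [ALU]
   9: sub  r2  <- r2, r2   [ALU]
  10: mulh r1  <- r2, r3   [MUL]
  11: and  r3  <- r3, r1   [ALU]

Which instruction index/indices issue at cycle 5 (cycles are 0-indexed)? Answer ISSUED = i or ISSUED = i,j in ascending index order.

  cy0 -> i0/i1 (or.ALU+st.MEM) dual
  cy1 -> i2 (st.MEM) no-port MEM/MEM
  cy2 -> i3 (ld.MEM) RAW r2
  cy3 -> i4 (mul.MUL) no-port MUL/MUL
  cy4 -> i5 (mul.MUL) WAW r3
  cy5 -> i6 (ld.MEM) no-port MEM/MEM
  cy6 -> i7/i8 (st.MEM+add.ALU) dual
  cy7 -> i9 (sub.ALU) RAW r2
  cy8 -> i10 (mulh.MUL) RAW r1
  cy9 -> i11 (and.ALU) tail

ISSUED = 6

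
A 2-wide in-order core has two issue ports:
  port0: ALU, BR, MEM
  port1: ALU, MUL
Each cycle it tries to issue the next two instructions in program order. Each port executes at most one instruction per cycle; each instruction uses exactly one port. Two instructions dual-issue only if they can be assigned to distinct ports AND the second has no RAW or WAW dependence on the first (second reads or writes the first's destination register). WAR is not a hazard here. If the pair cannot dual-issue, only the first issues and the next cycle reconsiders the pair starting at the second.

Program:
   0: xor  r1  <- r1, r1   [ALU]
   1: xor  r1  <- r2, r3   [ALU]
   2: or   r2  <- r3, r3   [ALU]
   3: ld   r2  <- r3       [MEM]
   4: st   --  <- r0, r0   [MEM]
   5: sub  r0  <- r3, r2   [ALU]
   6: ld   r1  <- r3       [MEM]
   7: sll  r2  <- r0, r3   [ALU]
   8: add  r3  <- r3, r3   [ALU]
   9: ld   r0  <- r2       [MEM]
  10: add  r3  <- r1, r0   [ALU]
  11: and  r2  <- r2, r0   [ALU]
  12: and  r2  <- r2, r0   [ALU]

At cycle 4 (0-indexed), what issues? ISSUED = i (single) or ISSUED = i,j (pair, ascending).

ISSUED = 6,7

t=0 i0:xor ; WAW r1
t=1 i1+i2:xor+or ; pair
t=2 i3:ld ; no-port MEM/MEM
t=3 i4+i5:st+sub ; pair
t=4 i6+i7:ld+sll ; pair
t=5 i8+i9:add+ld ; pair
t=6 i10+i11:add+and ; pair
t=7 i12:and ; tail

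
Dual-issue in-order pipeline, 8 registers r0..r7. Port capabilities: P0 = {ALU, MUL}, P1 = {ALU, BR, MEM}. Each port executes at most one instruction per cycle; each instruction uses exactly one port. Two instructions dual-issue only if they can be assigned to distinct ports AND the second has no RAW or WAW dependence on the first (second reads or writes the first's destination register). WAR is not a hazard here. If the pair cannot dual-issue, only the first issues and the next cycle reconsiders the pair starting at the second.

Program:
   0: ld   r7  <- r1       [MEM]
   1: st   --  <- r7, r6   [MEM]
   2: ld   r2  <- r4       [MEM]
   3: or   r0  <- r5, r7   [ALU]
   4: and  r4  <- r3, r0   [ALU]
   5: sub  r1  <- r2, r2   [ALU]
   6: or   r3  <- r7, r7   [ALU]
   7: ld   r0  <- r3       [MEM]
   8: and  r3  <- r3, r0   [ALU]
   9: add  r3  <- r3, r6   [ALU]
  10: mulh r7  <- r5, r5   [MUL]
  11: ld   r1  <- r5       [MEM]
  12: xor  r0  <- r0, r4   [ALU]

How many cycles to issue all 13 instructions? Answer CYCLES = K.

CYCLES = 9

c0: i0 ld.MEM  no-port MEM/MEM
c1: i1 st.MEM  no-port MEM/MEM
c2: i2&i3 ld.MEM;or.ALU  dual
c3: i4&i5 and.ALU;sub.ALU  dual
c4: i6 or.ALU  RAW r3
c5: i7 ld.MEM  RAW r0
c6: i8 and.ALU  RAW+WAW r3
c7: i9&i10 add.ALU;mulh.MUL  dual
c8: i11&i12 ld.MEM;xor.ALU  dual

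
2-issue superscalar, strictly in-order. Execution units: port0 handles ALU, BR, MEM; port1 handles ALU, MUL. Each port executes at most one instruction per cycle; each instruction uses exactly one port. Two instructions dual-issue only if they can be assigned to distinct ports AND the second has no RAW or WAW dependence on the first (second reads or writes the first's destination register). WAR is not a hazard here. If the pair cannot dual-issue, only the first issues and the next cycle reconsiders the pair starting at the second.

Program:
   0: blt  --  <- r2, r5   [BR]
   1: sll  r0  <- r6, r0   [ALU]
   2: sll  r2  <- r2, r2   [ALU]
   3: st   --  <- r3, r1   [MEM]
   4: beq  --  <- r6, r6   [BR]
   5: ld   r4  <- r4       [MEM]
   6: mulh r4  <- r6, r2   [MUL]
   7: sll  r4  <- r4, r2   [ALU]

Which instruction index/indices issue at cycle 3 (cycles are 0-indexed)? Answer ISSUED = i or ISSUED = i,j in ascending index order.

0. blt.BR;sll.ALU @i0,i1  | dual
1. sll.ALU;st.MEM @i2,i3  | dual
2. beq.BR @i4  | no-port BR/MEM
3. ld.MEM @i5  | WAW r4
4. mulh.MUL @i6  | RAW+WAW r4
5. sll.ALU @i7  | tail

ISSUED = 5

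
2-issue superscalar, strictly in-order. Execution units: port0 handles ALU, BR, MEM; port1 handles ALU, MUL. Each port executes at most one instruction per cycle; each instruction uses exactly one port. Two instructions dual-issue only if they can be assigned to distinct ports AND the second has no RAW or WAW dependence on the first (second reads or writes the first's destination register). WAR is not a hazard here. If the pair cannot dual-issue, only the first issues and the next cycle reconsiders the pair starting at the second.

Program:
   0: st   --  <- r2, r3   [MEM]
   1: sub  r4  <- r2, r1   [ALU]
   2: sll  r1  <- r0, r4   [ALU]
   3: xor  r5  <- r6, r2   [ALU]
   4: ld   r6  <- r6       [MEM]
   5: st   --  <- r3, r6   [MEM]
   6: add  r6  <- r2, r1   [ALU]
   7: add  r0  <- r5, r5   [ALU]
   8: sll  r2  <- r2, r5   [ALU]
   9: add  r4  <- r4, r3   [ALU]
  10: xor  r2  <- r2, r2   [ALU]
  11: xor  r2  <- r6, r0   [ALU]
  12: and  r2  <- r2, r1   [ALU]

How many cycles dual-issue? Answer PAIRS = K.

0. st+sub @i0/i1  | pair
1. sll+xor @i2/i3  | pair
2. ld @i4  | no-port MEM/MEM
3. st+add @i5/i6  | pair
4. add+sll @i7/i8  | pair
5. add+xor @i9/i10  | pair
6. xor @i11  | RAW+WAW r2
7. and @i12  | tail

PAIRS = 5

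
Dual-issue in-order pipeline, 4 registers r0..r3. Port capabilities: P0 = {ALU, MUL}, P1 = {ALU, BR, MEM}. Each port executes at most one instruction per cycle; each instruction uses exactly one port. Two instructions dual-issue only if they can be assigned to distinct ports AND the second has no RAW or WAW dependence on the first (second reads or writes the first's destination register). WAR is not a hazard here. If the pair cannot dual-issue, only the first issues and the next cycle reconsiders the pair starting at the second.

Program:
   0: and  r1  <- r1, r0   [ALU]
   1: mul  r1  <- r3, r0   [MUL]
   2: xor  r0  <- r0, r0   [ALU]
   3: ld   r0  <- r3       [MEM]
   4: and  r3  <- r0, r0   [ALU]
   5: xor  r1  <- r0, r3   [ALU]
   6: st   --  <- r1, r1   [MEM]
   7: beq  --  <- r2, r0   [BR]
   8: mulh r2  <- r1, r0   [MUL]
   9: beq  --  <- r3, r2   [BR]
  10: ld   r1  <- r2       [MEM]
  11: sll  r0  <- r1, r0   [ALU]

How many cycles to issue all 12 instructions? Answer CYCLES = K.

0. and.ALU @i0  | WAW r1
1. mul.MUL xor.ALU @i1/i2  | 2-wide
2. ld.MEM @i3  | RAW r0
3. and.ALU @i4  | RAW r3
4. xor.ALU @i5  | RAW r1
5. st.MEM @i6  | no-port MEM/BR
6. beq.BR mulh.MUL @i7/i8  | 2-wide
7. beq.BR @i9  | no-port BR/MEM
8. ld.MEM @i10  | RAW r1
9. sll.ALU @i11  | tail

CYCLES = 10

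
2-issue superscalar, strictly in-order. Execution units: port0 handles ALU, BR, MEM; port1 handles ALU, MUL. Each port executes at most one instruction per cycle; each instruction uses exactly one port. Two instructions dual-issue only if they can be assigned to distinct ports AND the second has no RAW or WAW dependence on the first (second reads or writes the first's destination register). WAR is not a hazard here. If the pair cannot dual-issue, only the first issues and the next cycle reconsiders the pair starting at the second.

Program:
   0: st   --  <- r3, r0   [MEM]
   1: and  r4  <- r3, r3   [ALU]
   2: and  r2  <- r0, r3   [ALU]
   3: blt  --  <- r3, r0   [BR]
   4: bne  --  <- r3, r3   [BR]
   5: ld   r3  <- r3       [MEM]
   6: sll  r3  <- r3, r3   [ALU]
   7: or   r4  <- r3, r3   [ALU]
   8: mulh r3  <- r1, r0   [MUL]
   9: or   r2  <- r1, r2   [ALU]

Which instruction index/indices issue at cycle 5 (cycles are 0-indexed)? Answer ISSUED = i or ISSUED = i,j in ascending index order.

#0 head=0: st and i0&i1 pair
#1 head=2: and blt i2&i3 pair
#2 head=4: bne i4 no-port BR/MEM
#3 head=5: ld i5 RAW+WAW r3
#4 head=6: sll i6 RAW r3
#5 head=7: or mulh i7&i8 pair
#6 head=9: or i9 tail

ISSUED = 7,8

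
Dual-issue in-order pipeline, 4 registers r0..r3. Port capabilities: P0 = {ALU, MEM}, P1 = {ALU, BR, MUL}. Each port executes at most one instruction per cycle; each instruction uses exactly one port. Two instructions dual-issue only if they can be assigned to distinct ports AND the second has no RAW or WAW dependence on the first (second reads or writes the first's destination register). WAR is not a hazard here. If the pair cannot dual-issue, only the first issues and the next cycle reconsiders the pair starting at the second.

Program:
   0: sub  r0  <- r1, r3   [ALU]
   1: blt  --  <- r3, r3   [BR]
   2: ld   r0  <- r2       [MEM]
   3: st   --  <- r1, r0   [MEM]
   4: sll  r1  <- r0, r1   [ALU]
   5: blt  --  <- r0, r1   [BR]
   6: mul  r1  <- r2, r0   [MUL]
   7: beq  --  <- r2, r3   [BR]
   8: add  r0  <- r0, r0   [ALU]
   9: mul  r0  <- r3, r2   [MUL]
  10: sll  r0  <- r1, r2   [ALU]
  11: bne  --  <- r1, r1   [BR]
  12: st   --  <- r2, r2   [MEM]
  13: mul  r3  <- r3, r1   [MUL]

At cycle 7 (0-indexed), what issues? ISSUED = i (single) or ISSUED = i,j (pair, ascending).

c0: i0+i1 sub+blt  dual
c1: i2 ld  no-port MEM/MEM
c2: i3+i4 st+sll  dual
c3: i5 blt  no-port BR/MUL
c4: i6 mul  no-port MUL/BR
c5: i7+i8 beq+add  dual
c6: i9 mul  WAW r0
c7: i10+i11 sll+bne  dual
c8: i12+i13 st+mul  dual

ISSUED = 10,11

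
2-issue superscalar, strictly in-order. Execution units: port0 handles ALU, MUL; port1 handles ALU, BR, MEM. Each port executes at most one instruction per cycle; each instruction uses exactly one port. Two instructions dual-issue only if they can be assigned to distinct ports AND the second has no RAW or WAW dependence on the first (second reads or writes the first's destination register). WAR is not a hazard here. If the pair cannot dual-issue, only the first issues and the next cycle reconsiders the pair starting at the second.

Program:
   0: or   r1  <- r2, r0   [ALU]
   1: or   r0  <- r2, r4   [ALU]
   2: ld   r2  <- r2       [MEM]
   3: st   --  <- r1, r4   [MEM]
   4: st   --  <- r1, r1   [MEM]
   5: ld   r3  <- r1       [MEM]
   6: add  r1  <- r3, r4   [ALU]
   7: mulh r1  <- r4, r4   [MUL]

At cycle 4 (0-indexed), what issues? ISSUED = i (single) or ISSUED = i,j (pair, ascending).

ISSUED = 5

  cy0 -> i0/i1 (or+or) 2-wide
  cy1 -> i2 (ld) no-port MEM/MEM
  cy2 -> i3 (st) no-port MEM/MEM
  cy3 -> i4 (st) no-port MEM/MEM
  cy4 -> i5 (ld) RAW r3
  cy5 -> i6 (add) WAW r1
  cy6 -> i7 (mulh) tail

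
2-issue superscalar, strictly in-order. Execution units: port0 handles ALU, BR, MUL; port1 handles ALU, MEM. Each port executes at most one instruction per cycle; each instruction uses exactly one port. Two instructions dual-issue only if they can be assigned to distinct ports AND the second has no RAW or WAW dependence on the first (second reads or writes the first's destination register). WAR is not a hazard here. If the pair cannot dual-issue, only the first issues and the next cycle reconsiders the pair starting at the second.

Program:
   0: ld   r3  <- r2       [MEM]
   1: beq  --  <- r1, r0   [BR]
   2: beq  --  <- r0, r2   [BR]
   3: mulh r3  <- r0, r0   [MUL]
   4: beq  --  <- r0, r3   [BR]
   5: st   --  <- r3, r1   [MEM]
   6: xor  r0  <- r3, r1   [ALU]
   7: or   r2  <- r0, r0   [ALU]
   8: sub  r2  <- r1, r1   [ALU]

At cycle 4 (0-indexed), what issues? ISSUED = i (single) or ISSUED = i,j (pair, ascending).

0. ld+beq @i0,i1  | 2-wide
1. beq @i2  | no-port BR/MUL
2. mulh @i3  | no-port MUL/BR
3. beq+st @i4,i5  | 2-wide
4. xor @i6  | RAW r0
5. or @i7  | WAW r2
6. sub @i8  | tail

ISSUED = 6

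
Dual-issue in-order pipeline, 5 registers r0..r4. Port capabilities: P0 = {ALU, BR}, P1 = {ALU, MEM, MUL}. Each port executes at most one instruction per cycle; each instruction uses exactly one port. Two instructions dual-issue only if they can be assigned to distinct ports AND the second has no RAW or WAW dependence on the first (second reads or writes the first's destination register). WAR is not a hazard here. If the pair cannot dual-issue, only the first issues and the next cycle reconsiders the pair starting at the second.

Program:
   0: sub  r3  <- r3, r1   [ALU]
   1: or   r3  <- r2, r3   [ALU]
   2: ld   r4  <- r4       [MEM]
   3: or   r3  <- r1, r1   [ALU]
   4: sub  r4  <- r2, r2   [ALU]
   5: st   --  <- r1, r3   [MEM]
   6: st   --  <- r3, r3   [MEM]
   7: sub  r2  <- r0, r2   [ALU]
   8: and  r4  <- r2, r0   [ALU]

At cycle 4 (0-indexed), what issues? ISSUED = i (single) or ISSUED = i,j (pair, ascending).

0. sub.ALU @i0  | RAW+WAW r3
1. or.ALU;ld.MEM @i1&i2  | 2-wide
2. or.ALU;sub.ALU @i3&i4  | 2-wide
3. st.MEM @i5  | no-port MEM/MEM
4. st.MEM;sub.ALU @i6&i7  | 2-wide
5. and.ALU @i8  | tail

ISSUED = 6,7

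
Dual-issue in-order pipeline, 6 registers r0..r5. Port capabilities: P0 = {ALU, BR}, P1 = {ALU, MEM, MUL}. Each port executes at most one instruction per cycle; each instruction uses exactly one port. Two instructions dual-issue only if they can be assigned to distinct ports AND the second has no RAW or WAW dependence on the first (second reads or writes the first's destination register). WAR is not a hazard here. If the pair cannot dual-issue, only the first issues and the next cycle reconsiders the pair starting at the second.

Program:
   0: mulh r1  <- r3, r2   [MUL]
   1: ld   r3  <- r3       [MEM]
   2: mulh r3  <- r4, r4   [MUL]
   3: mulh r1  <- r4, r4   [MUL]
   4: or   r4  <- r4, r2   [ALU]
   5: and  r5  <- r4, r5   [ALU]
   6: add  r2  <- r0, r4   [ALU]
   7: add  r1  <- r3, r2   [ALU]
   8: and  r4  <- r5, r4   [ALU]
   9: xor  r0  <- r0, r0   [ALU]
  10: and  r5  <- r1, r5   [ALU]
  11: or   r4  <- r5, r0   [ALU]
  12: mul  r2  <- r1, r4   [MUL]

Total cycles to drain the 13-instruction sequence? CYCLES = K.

  cy0 -> i0 (mulh) no-port MUL/MEM
  cy1 -> i1 (ld) no-port MEM/MUL
  cy2 -> i2 (mulh) no-port MUL/MUL
  cy3 -> i3,i4 (mulh/or) 2-wide
  cy4 -> i5,i6 (and/add) 2-wide
  cy5 -> i7,i8 (add/and) 2-wide
  cy6 -> i9,i10 (xor/and) 2-wide
  cy7 -> i11 (or) RAW r4
  cy8 -> i12 (mul) tail

CYCLES = 9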